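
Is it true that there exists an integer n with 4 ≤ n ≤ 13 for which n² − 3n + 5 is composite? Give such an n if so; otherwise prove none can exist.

At n = 4: 4² − 3·4 + 5 = 9 = 3·3, which is composite.

n = 4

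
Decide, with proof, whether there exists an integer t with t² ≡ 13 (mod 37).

37 is prime, so by Euler's criterion 13 is a square mod 37 iff 13^((37−1)/2) = 13^18 ≡ 1 (mod 37).
Squaring successively (mod 37): 13^2 = 169 ≡ 21; 13^4 ≡ 21² = 441 ≡ 34; 13^8 ≡ 34² = 1156 ≡ 9; 13^16 ≡ 9² = 81 ≡ 7.
Since 18 = 16 + 2, 13^18 ≡ 7 · 21; multiplying out mod 37: 7·21 = 147 ≡ 36. Thus 13^18 ≡ 36 ≡ −1 (mod 37).
By Euler's criterion 13 is a quadratic non-residue mod 37: no t satisfies t² ≡ 13 (mod 37).

No, no such integer exists.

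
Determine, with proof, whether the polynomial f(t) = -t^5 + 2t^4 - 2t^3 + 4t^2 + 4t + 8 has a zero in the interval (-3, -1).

f has no root in that interval.

f(-3) = 491 and f(-1) = 13, both positive, so a sign-change argument is unavailable; we show f keeps this sign on the whole interval.
Shift to the endpoint -1: with t = -1 − u (0 < u < 2), one computes f(-1 − u) = u^5 + 7u^4 + 20u^3 + 32u^2 + 23u + 13.
All 6 nonzero coefficients of this polynomial in u are positive; hence for u > 0 the value is a sum of positive terms (the constant 13 among them).
So f is strictly positive on (-3, -1); no root exists in the interval.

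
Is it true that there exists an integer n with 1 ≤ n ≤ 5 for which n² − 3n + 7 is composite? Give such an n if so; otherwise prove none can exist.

The values for n = 1, 2, …, 5 are 5, 5, 7, 11, 17, and each of these is prime.
So no value in the range makes the expression composite.

No, no such integer n in that range exists.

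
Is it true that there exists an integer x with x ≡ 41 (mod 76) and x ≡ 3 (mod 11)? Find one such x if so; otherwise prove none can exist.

Since 76 and 11 share no common factor, CRT says the pair of congruences has a solution (unique mod 836).
Write x = 41 + 76t and require 41 + 76t ≡ 3 (mod 11), i.e. 76t ≡ 6 (mod 11).
76 ≡ 10 (mod 11), so this reads 10t ≡ 6 (mod 11). Since 10·10 = 100 = 9·11 + 1, the inverse of 10 mod 11 is 10.
Multiplying by 10: t ≡ 10·6 = 60 ≡ 5 (mod 11).
With t = 5: x = 41 + 76·5 = 421.
Verify: 421 = 5·76 + 41 and 421 = 38·11 + 3. ✓

x = 421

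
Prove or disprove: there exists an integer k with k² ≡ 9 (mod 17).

k = 14

k = 14 works: 14² = 196, and 196 − 9 = 187 = 11·17.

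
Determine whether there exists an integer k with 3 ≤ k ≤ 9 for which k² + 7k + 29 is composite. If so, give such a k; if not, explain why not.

No such integer k in that range exists.

The values for k = 3, 4, …, 9 are 59, 73, 89, 107, 127, 149, 173, and each of these is prime.
So no value in the range makes the expression composite.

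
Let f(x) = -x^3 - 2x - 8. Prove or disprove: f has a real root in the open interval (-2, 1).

Yes, f has a root in the interval.

f(-2) = 4 and f(1) = -11, which have opposite signs.
Since f is a polynomial it is continuous on [-2, 1].
By the Intermediate Value Theorem, f takes the value 0 somewhere in the open interval.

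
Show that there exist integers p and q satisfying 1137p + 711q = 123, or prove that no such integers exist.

p = 32, q = -51

Every value of 1137p + 711q is a multiple of gcd(1137, 711) = 3; since 3 ∣ 123, solutions exist.
Dividing through by 3 reduces the equation to 379p + 237q = 41.
Euclidean algorithm: 379 = 1·237 + 142, 237 = 1·142 + 95, 142 = 1·95 + 47, 95 = 2·47 + 1, 47 = 47·1 + 0.
Back-substituting, 1 = 95 − 2·47 = 95 − 2·(142 − 1·95) = −2·142 + 3·95 = −2·142 + 3·(237 − 1·142) = 3·237 − 5·142 = 3·237 − 5·(379 − 1·237) = −5·379 + 8·237; that is, 379·(-5) + 237·8 = 1.
Multiplying through by 41: p = (-5)·41 = -205, q = 8·41 = 328 is a solution.
Shifting by a multiple of (237, −379) keeps it a solution: p = -205 + 1·237 = 32, q = 328 − 1·379 = -51.
Indeed 1137·32 + 711·(-51) = 36384 − 36261 = 123.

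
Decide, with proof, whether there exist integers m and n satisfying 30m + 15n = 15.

m = 0, n = 1

gcd(30, 15) = 15, and 15 divides 15, so integer solutions exist.
Dividing through by 15 reduces the equation to 2m + 1n = 1.
The coefficient of n is 1, so setting m = 0 and n = 1 already solves it.
Check: 30·0 + 15·1 = 0 + 15 = 15. ✓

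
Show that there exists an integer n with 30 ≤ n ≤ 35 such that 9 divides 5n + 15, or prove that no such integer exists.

For n = 30, 31, 32 the values 165, 170, 175 are not multiples of 9. n = 33 works, since 5·33 + 15 = 180 = 20·9.

n = 33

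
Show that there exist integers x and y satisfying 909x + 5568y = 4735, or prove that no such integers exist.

Any value of 909x + 5568y is a multiple of gcd(909, 5568) = 3.
But 4735 is not a multiple of 3 (it leaves remainder 1).
Therefore 909x + 5568y = 4735 has no solution in integers.

No such integers exist.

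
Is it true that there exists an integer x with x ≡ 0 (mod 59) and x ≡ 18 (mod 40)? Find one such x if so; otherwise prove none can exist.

The moduli 59 and 40 are coprime, so by the Chinese Remainder Theorem a unique solution modulo 2360 exists.
Write x = 0 + 59t and require 0 + 59t ≡ 18 (mod 40), i.e. 59t ≡ 18 (mod 40).
59 ≡ 19 (mod 40), so this reads 19t ≡ 18 (mod 40). Since 19·19 = 361 = 9·40 + 1, the inverse of 19 mod 40 is 19.
Multiplying by 19: t ≡ 19·18 = 342 ≡ 22 (mod 40).
Taking t = 22 gives x = 0 + 59·22 = 1298.
Check: 1298 mod 59 = 0, 1298 mod 40 = 18. ✓

x = 1298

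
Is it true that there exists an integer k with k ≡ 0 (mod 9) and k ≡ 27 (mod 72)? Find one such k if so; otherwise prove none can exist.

k = 27

gcd(9, 72) = 9. A simultaneous solution exists iff 0 ≡ 27 (mod 9); here 0 mod 9 = 0 = 27 mod 9, so it does.
The integers ≡ 0 (mod 9) are 0, 9, 18, 27, …; their remainders mod 72 are 0, 9, 18, 27, so k = 27 is the first that is ≡ 27 (mod 72).
Indeed 27 ≡ 0 (mod 9) and 27 ≡ 27 (mod 72).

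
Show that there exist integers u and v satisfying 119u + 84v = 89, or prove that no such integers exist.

No, no such integers exist.

gcd(119, 84) = 7, so every integer of the form 119u + 84v is a multiple of 7.
However 89 leaves remainder 5 on division by 7.
So the equation is unsolvable over ℤ.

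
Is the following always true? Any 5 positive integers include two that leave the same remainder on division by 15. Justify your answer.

Consider the 5 integers 31, 32, …, 35. They lie in distinct residue classes modulo 15, since 5 ≤ 15.
So no two of them leave the same remainder on division by 15; the claim fails for this set.

No; for instance {31, 32, 33, 34, 35} is a counterexample.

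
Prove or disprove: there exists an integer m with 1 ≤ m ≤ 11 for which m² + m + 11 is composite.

m = 11

At m = 11: 11² + 11 + 11 = 143 = 11·13, which is composite.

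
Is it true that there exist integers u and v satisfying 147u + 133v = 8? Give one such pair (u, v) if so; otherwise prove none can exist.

No such integers exist.

gcd(147, 133) = 7, so every integer of the form 147u + 133v is a multiple of 7.
But 8 is not a multiple of 7 (it leaves remainder 1).
Therefore 147u + 133v = 8 has no solution in integers.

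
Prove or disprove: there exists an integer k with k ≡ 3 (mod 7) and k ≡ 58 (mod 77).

gcd(7, 77) = 7. If k ≡ 3 (mod 7) and k ≡ 58 (mod 77), then k ≡ 3 (mod 7) and k ≡ 58 (mod 7).
These are incompatible: 3 − 58 = -55 is not divisible by 7.
Therefore no such k exists.

There is no such integer.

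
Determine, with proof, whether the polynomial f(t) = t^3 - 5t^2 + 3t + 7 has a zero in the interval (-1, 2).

Yes, f has a root in the interval.

f(-1) = -2 and f(2) = 1, which have opposite signs.
As a polynomial, f is continuous on every closed interval.
By the Intermediate Value Theorem f must vanish at some point of (-1, 2).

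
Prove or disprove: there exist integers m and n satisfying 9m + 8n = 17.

m = 1, n = 1

9 and 8 are coprime, so 9m + 8n ranges over all of ℤ.
Euclidean algorithm: 9 = 1·8 + 1, 8 = 8·1 + 0.
Working back up the chain: 1 = 9 − 1·8. So 9·1 + 8·(-1) = 1.
Multiplying through by 17: m = 1·17 = 17, n = (-1)·17 = -17 is a solution.
The general solution is m = 17 + 8k, n = -17 − 9k; taking k = -2 gives the smaller pair m = 1, n = 1.
Check: 9·1 + 8·1 = 9 + 8 = 17. ✓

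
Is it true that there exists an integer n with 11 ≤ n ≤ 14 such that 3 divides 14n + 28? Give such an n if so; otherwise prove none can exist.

n = 13

At n = 13 we get 14·13 + 28 = 210, and 210 = 3·70.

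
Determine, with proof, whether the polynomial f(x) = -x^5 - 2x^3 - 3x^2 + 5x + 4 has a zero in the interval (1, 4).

Yes, f has a root in the interval.

f(1) = 3 and f(4) = -1176, which have opposite signs.
f is continuous everywhere (it is a polynomial), in particular on [1, 4].
By the Intermediate Value Theorem, f takes the value 0 somewhere in the open interval.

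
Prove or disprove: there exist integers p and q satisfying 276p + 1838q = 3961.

Any value of 276p + 1838q is a multiple of gcd(276, 1838) = 2.
But 3961 is not a multiple of 2 (it leaves remainder 1).
Hence no integers p, q satisfy the equation.

No such integers exist.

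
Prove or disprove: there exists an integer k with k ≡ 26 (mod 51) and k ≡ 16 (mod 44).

k = 1556

The moduli 51 and 44 are coprime, so by the Chinese Remainder Theorem a unique solution modulo 2244 exists.
Any solution of the first congruence is k = 26 + 51t; substituting into the second, 51t ≡ 16 − 26 ≡ 34 (mod 44).
51 ≡ 7 (mod 44), so this reads 7t ≡ 34 (mod 44). To invert 7 modulo 44: 44 = 6·7 + 2, 7 = 3·2 + 1, 2 = 2·1 + 0, and unwinding, 1 = 7 − 3·2 = 7 − 3·(44 − 6·7) = −3·44 + 19·7. Thus 7⁻¹ ≡ 19 (mod 44).
Multiplying by 19: t ≡ 19·34 = 646 ≡ 30 (mod 44).
Taking t = 30 gives k = 26 + 51·30 = 1556.
Indeed 1556 ≡ 26 (mod 51) and 1556 ≡ 16 (mod 44).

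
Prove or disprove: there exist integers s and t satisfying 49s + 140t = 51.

Any value of 49s + 140t is a multiple of gcd(49, 140) = 7.
But 51 is not a multiple of 7 (it leaves remainder 2).
Therefore 49s + 140t = 51 has no solution in integers.

No such integers exist.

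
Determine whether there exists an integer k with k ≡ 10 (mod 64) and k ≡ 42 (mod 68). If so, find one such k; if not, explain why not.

Here gcd(64, 68) = 4, and both 10 and 42 leave remainder 2 mod 4, so the system is consistent.
Put k = 10 + 64t, so we need 64t ≡ 32 (mod 68), equivalently (divide by 4) 16t ≡ 8 (mod 17).
To invert 16 modulo 17: 17 = 1·16 + 1, 16 = 16·1 + 0, and unwinding, 1 = 17 − 1·16. Thus 16⁻¹ ≡ -1 ≡ 16 (mod 17).
Multiplying by 16: t ≡ 16·8 = 128 ≡ 9 (mod 17).
Then k = 10 + 64·9 = 586.
Check: 586 mod 64 = 10, 586 mod 68 = 42. ✓

k = 586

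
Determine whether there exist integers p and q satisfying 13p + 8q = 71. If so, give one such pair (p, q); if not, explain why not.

13 and 8 are coprime, so 13p + 8q ranges over all of ℤ.
Run the Euclidean algorithm on 13 and 8: 13 = 1·8 + 5, 8 = 1·5 + 3, 5 = 1·3 + 2, 3 = 1·2 + 1, 2 = 2·1 + 0.
Back-substituting, 1 = 3 − 1·2 = 3 − (5 − 1·3) = −5 + 2·3 = −5 + 2·(8 − 1·5) = 2·8 − 3·5 = 2·8 − 3·(13 − 1·8) = −3·13 + 5·8; that is, 13·(-3) + 8·5 = 1.
Multiplying through by 71: p = (-3)·71 = -213, q = 5·71 = 355 is a solution.
Shifting by a multiple of (8, −13) keeps it a solution: p = -213 + 27·8 = 3, q = 355 − 27·13 = 4.
Check: 13·3 + 8·4 = 39 + 32 = 71. ✓

p = 3, q = 4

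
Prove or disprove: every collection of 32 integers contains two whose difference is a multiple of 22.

There are exactly 22 possible remainders on division by 22.
Placing 32 integers into 22 classes, some class receives at least two — say a and b.
Their difference a − b is then a multiple of 22.

Yes, this is always true.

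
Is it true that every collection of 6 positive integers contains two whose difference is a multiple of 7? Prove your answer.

Try 6 consecutive integers, 8, 9, …, 13. Their remainders mod 7 are 1, 2, 3, 4, 5, 6 — pairwise different, as any 6 ≤ 7 consecutive integers have distinct residues.
Any two of them differ by at most 5 < 7 and by at least 1, so no difference is a multiple of 7.

No, the set {8, 9, 10, 11, 12, 13} is a counterexample.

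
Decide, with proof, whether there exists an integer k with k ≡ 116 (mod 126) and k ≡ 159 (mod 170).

Both moduli are multiples of 2 = gcd(126, 170), so any solution would satisfy k ≡ 116 and k ≡ 159 modulo 2 simultaneously.
However 116 ≡ 0 and 159 ≡ 1 (mod 2), and 0 ≠ 1.
So no integer satisfies both congruences.

No, no such integer exists.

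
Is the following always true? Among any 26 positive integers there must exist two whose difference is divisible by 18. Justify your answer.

Partition the integers by their residue mod 18; there are 18 classes.
Since 26 > 18, two of the 26 integers must share a residue class by the pigeonhole principle; call them a and b.
Their difference a − b is then a multiple of 18.

Yes.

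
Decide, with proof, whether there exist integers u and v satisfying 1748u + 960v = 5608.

gcd(1748, 960) = 4, and 4 divides 5608, so integer solutions exist.
Dividing through by 4 reduces the equation to 437u + 240v = 1402.
Run the Euclidean algorithm on 437 and 240: 437 = 1·240 + 197, 240 = 1·197 + 43, 197 = 4·43 + 25, 43 = 1·25 + 18, 25 = 1·18 + 7, 18 = 2·7 + 4, 7 = 1·4 + 3, 4 = 1·3 + 1, 3 = 3·1 + 0.
Working back up the chain: 1 = 4 − 1·3 = 4 − (7 − 1·4) = −7 + 2·4 = −7 + 2·(18 − 2·7) = 2·18 − 5·7 = 2·18 − 5·(25 − 1·18) = −5·25 + 7·18 = −5·25 + 7·(43 − 1·25) = 7·43 − 12·25 = 7·43 − 12·(197 − 4·43) = −12·197 + 55·43 = −12·197 + 55·(240 − 1·197) = 55·240 − 67·197 = 55·240 − 67·(437 − 1·240) = −67·437 + 122·240. So 437·(-67) + 240·122 = 1.
Times 1402: 437·(-93934) + 240·171044 = 1402, so (-93934, 171044) solves it.
Shifting by a multiple of (240, −437) keeps it a solution: u = -93934 + 392·240 = 146, v = 171044 − 392·437 = -260.
Indeed 1748·146 + 960·(-260) = 255208 − 249600 = 5608.

u = 146, v = -260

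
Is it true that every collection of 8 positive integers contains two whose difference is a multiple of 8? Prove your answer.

Consider the 8 integers 14, 15, …, 21. They lie in distinct residue classes modulo 8, since 8 ≤ 8.
Any two of them differ by at most 7 < 8 and by at least 1, so no difference is a multiple of 8.

No; for instance {14, 15, 16, 17, 18, 19, 20, 21} is a counterexample.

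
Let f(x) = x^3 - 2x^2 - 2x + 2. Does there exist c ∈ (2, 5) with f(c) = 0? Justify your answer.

f(2) = -2 and f(5) = 67, which have opposite signs.
Since f is a polynomial it is continuous on [2, 5].
By the Intermediate Value Theorem f must vanish at some point of (2, 5).

Such a root exists.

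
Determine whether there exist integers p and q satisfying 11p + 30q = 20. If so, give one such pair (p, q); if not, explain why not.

Since gcd(11, 30) = 1, every integer is an integer combination of 11 and 30.
Dividing repeatedly: 30 = 2·11 + 8, 11 = 1·8 + 3, 8 = 2·3 + 2, 3 = 1·2 + 1, 2 = 2·1 + 0.
Unwinding: 1 = 3 − 1·2 = 3 − (8 − 2·3) = −8 + 3·3 = −8 + 3·(11 − 1·8) = 3·11 − 4·8 = 3·11 − 4·(30 − 2·11) = −4·30 + 11·11, i.e. 11·11 + 30·(-4) = 1.
Times 20: 11·220 + 30·(-80) = 20, so (220, -80) solves it.
The general solution is p = 220 + 30k, q = -80 − 11k; taking k = -7 gives the smaller pair p = 10, q = -3.
Check: 11·10 + 30·(-3) = 110 − 90 = 20. ✓

p = 10, q = -3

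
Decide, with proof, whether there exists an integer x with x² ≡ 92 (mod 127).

127 is prime, so by Euler's criterion 92 is a square mod 127 iff 92^((127−1)/2) = 92^63 ≡ 1 (mod 127).
Repeated squaring mod 127: 92^2 = 8464 ≡ 82; 92^4 ≡ 82² = 6724 ≡ 120; 92^8 ≡ 120² = 14400 ≡ 49; 92^16 ≡ 49² = 2401 ≡ 115; 92^32 ≡ 115² = 13225 ≡ 17.
Since 63 = 32 + 16 + 8 + 4 + 2 + 1, 92^63 ≡ 17 · 115 · 49 · 120 · 82 · 92; multiplying out mod 127: 17·115 = 1955 ≡ 50, then 50·49 = 2450 ≡ 37, then 37·120 = 4440 ≡ 122, then 122·82 = 10004 ≡ 98, then 98·92 = 9016 ≡ 126. Thus 92^63 ≡ 126 ≡ −1 (mod 127).
By Euler's criterion 92 is a quadratic non-residue mod 127: no x satisfies x² ≡ 92 (mod 127).

No, no such integer exists.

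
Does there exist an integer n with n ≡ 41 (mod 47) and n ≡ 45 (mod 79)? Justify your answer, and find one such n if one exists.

n = 3284

Since 47 and 79 share no common factor, CRT says the pair of congruences has a solution (unique mod 3713).
Any solution of the first congruence is n = 41 + 47t; substituting into the second, 47t ≡ 45 − 41 ≡ 4 (mod 79).
Invert 47 mod 79 by the Euclidean algorithm: 79 = 1·47 + 32, 47 = 1·32 + 15, 32 = 2·15 + 2, 15 = 7·2 + 1, 2 = 2·1 + 0; back-substituting, 1 = 15 − 7·2 = 15 − 7·(32 − 2·15) = −7·32 + 15·15 = −7·32 + 15·(47 − 1·32) = 15·47 − 22·32 = 15·47 − 22·(79 − 1·47) = −22·79 + 37·47. Hence 47·37 ≡ 1, so 47⁻¹ ≡ 37 (mod 79).
Therefore t ≡ 37·4 = 148 ≡ 69 (mod 79).
With t = 69: n = 41 + 47·69 = 3284.
Verify: 3284 = 69·47 + 41 and 3284 = 41·79 + 45. ✓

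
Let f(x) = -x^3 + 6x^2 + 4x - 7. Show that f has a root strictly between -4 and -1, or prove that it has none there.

Such a root exists.

f(-4) = 137 and f(-1) = -4, which have opposite signs.
f is continuous everywhere (it is a polynomial), in particular on [-4, -1].
By the Intermediate Value Theorem f must vanish at some point of (-4, -1).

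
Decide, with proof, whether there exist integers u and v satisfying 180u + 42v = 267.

Both 180 and 42 are divisible by gcd(180, 42) = 6, hence so is any combination 180u + 42v.
But 267 = 6·44 + 3, so 6 ∤ 267.
Hence no integers u, v satisfy the equation.

No such integers exist.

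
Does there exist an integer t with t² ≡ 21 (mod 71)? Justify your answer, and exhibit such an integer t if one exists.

Apply Euler's criterion with the prime 71: 21 is a quadratic residue iff 21^35 ≡ 1 (mod 71), and a non-residue iff it is ≡ −1.
Squaring successively (mod 71): 21^2 = 441 ≡ 15; 21^4 ≡ 15² = 225 ≡ 12; 21^8 ≡ 12² = 144 ≡ 2; 21^16 ≡ 2² = 4 ≡ 4; 21^32 ≡ 4² = 16 ≡ 16.
Since 35 = 32 + 2 + 1, 21^35 ≡ 16 · 15 · 21; multiplying out mod 71: 16·15 = 240 ≡ 27, then 27·21 = 567 ≡ 70. Thus 21^35 ≡ 70 ≡ −1 (mod 71).
The value −1 means 21 is a non-residue modulo 71, so t² ≡ 21 (mod 71) is impossible.

No such integer exists.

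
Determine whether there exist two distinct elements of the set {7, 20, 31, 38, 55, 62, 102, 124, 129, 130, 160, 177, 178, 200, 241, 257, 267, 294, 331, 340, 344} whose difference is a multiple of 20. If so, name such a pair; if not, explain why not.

The pair (7, 267) works.

7 mod 20 = 7 and 267 mod 20 = 7, so 267 − 7 = 260 = 13·20.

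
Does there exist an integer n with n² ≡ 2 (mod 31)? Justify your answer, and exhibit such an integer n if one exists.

n = 23

Take n = 23. Then 23² = 529 = 17·31 + 2, so 23² ≡ 2 (mod 31).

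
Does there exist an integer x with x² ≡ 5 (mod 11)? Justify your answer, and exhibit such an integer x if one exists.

Take x = 4. Then 4² = 16 = 1·11 + 5, so 4² ≡ 5 (mod 11).

x = 4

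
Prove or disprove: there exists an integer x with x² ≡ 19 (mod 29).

No, no such integer exists.

29 is prime, so by Euler's criterion 19 is a square mod 29 iff 19^((29−1)/2) = 19^14 ≡ 1 (mod 29).
Repeated squaring mod 29: 19^2 = 361 ≡ 13; 19^4 ≡ 13² = 169 ≡ 24; 19^8 ≡ 24² = 576 ≡ 25.
Since 14 = 8 + 4 + 2, 19^14 ≡ 25 · 24 · 13; multiplying out mod 29: 25·24 = 600 ≡ 20, then 20·13 = 260 ≡ 28. Thus 19^14 ≡ 28 ≡ −1 (mod 29).
By Euler's criterion 19 is a quadratic non-residue mod 29: no x satisfies x² ≡ 19 (mod 29).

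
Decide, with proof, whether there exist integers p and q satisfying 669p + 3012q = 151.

Any value of 669p + 3012q is a multiple of gcd(669, 3012) = 3.
However 151 leaves remainder 1 on division by 3.
So the equation is unsolvable over ℤ.

There are no such integers.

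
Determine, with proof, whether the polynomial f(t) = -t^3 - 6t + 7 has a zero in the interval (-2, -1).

f has no root in that interval.

f(-2) = 27 and f(-1) = 14, both positive.
The derivative f'(t) = -3t^2 - 6 is a quadratic with discriminant 0² − 4·(-3)·(-6) = -72 < 0; it never vanishes, so it is always negative (sign of the leading coefficient).
Hence f is strictly decreasing on ℝ, and in particular on [-2, -1]. A strictly monotone function with same-sign endpoint values stays positive on the whole interval, so f has no zero in (-2, -1).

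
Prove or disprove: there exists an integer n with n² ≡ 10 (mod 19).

No such integer exists.

Since (19 − n)² ≡ n² (mod 19), it suffices to square n = 0, 1, …, 9: the residues are 0, 1, 4, 9, 16, 6, 17, 11, 7, 5.
The set of squares mod 19 is therefore {0, 1, 4, 5, 6, 7, 9, 11, 16, 17}, which does not contain 10.
Hence no integer n has n² ≡ 10 (mod 19).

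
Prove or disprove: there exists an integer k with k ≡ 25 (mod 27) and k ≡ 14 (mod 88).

k = 1510

gcd(27, 88) = 1, so the Chinese Remainder Theorem guarantees exactly one residue class mod 2376 satisfying both.
Write k = 25 + 27t and require 25 + 27t ≡ 14 (mod 88), i.e. 27t ≡ 77 (mod 88).
Invert 27 mod 88 by the Euclidean algorithm: 88 = 3·27 + 7, 27 = 3·7 + 6, 7 = 1·6 + 1, 6 = 6·1 + 0; back-substituting, 1 = 7 − 1·6 = 7 − (27 − 3·7) = −27 + 4·7 = −27 + 4·(88 − 3·27) = 4·88 − 13·27. Hence 27·(-13) ≡ 1, so 27⁻¹ ≡ -13 ≡ 75 (mod 88).
Multiplying by 75: t ≡ 75·77 = 5775 ≡ 55 (mod 88).
With t = 55: k = 25 + 27·55 = 1510.
Check: 1510 mod 27 = 25, 1510 mod 88 = 14. ✓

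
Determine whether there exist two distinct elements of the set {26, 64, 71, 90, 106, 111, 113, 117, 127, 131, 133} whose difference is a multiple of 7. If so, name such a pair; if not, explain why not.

Yes: 26 and 117.

Both 26 and 117 leave remainder 5 on division by 7; their difference 91 = 13·7 is a multiple of 7.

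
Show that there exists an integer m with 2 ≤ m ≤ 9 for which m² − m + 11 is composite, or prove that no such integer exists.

The values for m = 2, 3, …, 9 are 13, 17, 23, 31, 41, 53, 67, 83, and each of these is prime.
So no value in the range makes the expression composite.

There is no such integer m in that range.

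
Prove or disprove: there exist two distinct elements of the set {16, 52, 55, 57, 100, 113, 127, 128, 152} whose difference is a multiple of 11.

No, no such pair exists.

Two integers differ by a multiple of 11 exactly when they have the same residue mod 11. The residues are 16↦5, 52↦8, 55↦0, 57↦2, 100↦1, 113↦3, 127↦6, 128↦7, 152↦9.
These 9 residues are pairwise different, hence no difference of two elements is divisible by 11.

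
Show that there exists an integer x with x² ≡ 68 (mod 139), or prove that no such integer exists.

There is no such integer.

Apply Euler's criterion with the prime 139: 68 is a quadratic residue iff 68^69 ≡ 1 (mod 139), and a non-residue iff it is ≡ −1.
Repeated squaring mod 139: 68^2 = 4624 ≡ 37; 68^4 ≡ 37² = 1369 ≡ 118; 68^8 ≡ 118² = 13924 ≡ 24; 68^16 ≡ 24² = 576 ≡ 20; 68^32 ≡ 20² = 400 ≡ 122; 68^64 ≡ 122² = 14884 ≡ 11.
Since 69 = 64 + 4 + 1, 68^69 ≡ 11 · 118 · 68; multiplying out mod 139: 11·118 = 1298 ≡ 47, then 47·68 = 3196 ≡ 138. Thus 68^69 ≡ 138 ≡ −1 (mod 139).
By Euler's criterion 68 is a quadratic non-residue mod 139: no x satisfies x² ≡ 68 (mod 139).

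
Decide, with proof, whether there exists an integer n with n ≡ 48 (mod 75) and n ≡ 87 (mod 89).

n = 2223

Since 75 and 89 share no common factor, CRT says the pair of congruences has a solution (unique mod 6675).
Any solution of the first congruence is n = 48 + 75t; substituting into the second, 75t ≡ 87 − 48 ≡ 39 (mod 89).
Since 75·19 = 1425 = 16·89 + 1, the inverse of 75 mod 89 is 19.
Multiplying by 19: t ≡ 19·39 = 741 ≡ 29 (mod 89).
Taking t = 29 gives n = 48 + 75·29 = 2223.
Check: 2223 mod 75 = 48, 2223 mod 89 = 87. ✓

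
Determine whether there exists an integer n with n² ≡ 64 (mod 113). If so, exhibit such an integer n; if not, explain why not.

Take n = 8. Then 8² = 64, and since 0 ≤ 64 < 113 this is already reduced: 8² ≡ 64 (mod 113).

n = 8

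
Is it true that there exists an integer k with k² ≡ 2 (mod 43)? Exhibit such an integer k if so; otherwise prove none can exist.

No such integer exists.

43 is prime, so by Euler's criterion 2 is a square mod 43 iff 2^((43−1)/2) = 2^21 ≡ 1 (mod 43).
Squaring successively (mod 43): 2^2 = 4 ≡ 4; 2^4 ≡ 4² = 16 ≡ 16; 2^8 ≡ 16² = 256 ≡ 41; 2^16 ≡ 41² = 1681 ≡ 4.
Since 21 = 16 + 4 + 1, 2^21 ≡ 4 · 16 · 2; multiplying out mod 43: 4·16 = 64 ≡ 21, then 21·2 = 42 ≡ 42. Thus 2^21 ≡ 42 ≡ −1 (mod 43).
By Euler's criterion 2 is a quadratic non-residue mod 43: no k satisfies k² ≡ 2 (mod 43).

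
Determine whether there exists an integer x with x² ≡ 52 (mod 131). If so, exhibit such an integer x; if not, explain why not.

x = 24 works: 24² = 576, and 576 − 52 = 524 = 4·131.

x = 24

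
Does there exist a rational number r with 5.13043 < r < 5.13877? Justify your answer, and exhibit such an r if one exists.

Look for a denominator N such that an integer falls strictly between N·5.13043 and N·5.13877. N = 15 works: 15·5.13043 = 76.95645 < 77 < 77.08155 = 15·5.13877.
So r = 77/15 works: it is a ratio of integers, and dividing 15·5.13043 < 77 < 15·5.13877 through by 15 gives 5.13043 < 77/15 < 5.13877.

r = 77/15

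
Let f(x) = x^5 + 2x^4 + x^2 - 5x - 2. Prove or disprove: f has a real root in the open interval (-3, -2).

f(-3) = -59 and f(-2) = 12, which have opposite signs.
f is continuous everywhere (it is a polynomial), in particular on [-3, -2].
By the Intermediate Value Theorem, f takes the value 0 somewhere in the open interval.

Such a root exists.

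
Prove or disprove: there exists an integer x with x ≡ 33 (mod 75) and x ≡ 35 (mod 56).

x = 483

Since 75 and 56 share no common factor, CRT says the pair of congruences has a solution (unique mod 4200).
Any solution of the first congruence is x = 33 + 75t; substituting into the second, 75t ≡ 35 − 33 ≡ 2 (mod 56).
75 ≡ 19 (mod 56), so this reads 19t ≡ 2 (mod 56). Since 19·3 = 57 = 1·56 + 1, the inverse of 19 mod 56 is 3.
Multiplying by 3: t ≡ 3·2 = 6 (mod 56).
Taking t = 6 gives x = 33 + 75·6 = 483.
Indeed 483 ≡ 33 (mod 75) and 483 ≡ 35 (mod 56).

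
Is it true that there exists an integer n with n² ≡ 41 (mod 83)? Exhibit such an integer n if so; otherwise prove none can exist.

n = 46

n = 46 works: 46² = 2116, and 2116 − 41 = 2075 = 25·83.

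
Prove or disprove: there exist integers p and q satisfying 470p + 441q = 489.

Since gcd(470, 441) = 1, every integer is an integer combination of 470 and 441.
Run the Euclidean algorithm on 470 and 441: 470 = 1·441 + 29, 441 = 15·29 + 6, 29 = 4·6 + 5, 6 = 1·5 + 1, 5 = 5·1 + 0.
Working back up the chain: 1 = 6 − 1·5 = 6 − (29 − 4·6) = −29 + 5·6 = −29 + 5·(441 − 15·29) = 5·441 − 76·29 = 5·441 − 76·(470 − 1·441) = −76·470 + 81·441. So 470·(-76) + 441·81 = 1.
Multiplying through by 489: p = (-76)·489 = -37164, q = 81·489 = 39609 is a solution.
The general solution is p = -37164 + 441k, q = 39609 − 470k; taking k = 85 gives the smaller pair p = 321, q = -341.
Indeed 470·321 + 441·(-341) = 150870 − 150381 = 489.

p = 321, q = -341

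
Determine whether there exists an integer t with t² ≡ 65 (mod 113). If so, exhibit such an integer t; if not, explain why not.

113 is prime, so by Euler's criterion 65 is a square mod 113 iff 65^((113−1)/2) = 65^56 ≡ 1 (mod 113).
Repeated squaring mod 113: 65^2 = 4225 ≡ 44; 65^4 ≡ 44² = 1936 ≡ 15; 65^8 ≡ 15² = 225 ≡ 112; 65^16 ≡ 112² = 12544 ≡ 1; 65^32 ≡ 1² = 1 ≡ 1.
Since 56 = 32 + 16 + 8, 65^56 ≡ 1 · 1 · 112; multiplying out mod 113: 1·1 = 1 ≡ 1, then 1·112 = 112 ≡ 112. Thus 65^56 ≡ 112 ≡ −1 (mod 113).
The value −1 means 65 is a non-residue modulo 113, so t² ≡ 65 (mod 113) is impossible.

There is no such integer.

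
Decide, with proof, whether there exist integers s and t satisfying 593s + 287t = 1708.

s = 105, t = -211

593 and 287 are coprime, so 593s + 287t ranges over all of ℤ.
Dividing repeatedly: 593 = 2·287 + 19, 287 = 15·19 + 2, 19 = 9·2 + 1, 2 = 2·1 + 0.
Working back up the chain: 1 = 19 − 9·2 = 19 − 9·(287 − 15·19) = −9·287 + 136·19 = −9·287 + 136·(593 − 2·287) = 136·593 − 281·287. So 593·136 + 287·(-281) = 1.
Scaling by 1708 gives the particular solution (s, t) = (232288, -479948).
Subtracting 809·287 from s and adding 809·593 to t gives the tidier solution (105, -211).
Check: 593·105 + 287·(-211) = 62265 − 60557 = 1708. ✓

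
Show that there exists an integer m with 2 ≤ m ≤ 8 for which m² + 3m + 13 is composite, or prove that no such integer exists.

There is no such integer m in that range.

The values for m = 2, 3, …, 8 are 23, 31, 41, 53, 67, 83, 101, and each of these is prime.
So no value in the range makes the expression composite.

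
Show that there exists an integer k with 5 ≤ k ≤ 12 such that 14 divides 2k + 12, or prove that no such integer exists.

k = 8

Try k = 8: 2·8 + 12 = 28 = 2·14, which is divisible by 14.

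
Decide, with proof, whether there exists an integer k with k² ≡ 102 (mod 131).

Take k = 87. Then 87² = 7569 = 57·131 + 102, so 87² ≡ 102 (mod 131).

k = 87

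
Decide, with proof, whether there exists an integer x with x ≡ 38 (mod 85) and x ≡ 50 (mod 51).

There is no such integer.

Both moduli are multiples of 17 = gcd(85, 51), so any solution would satisfy x ≡ 38 and x ≡ 50 modulo 17 simultaneously.
These are incompatible: 38 − 50 = -12 is not divisible by 17.
So no integer satisfies both congruences.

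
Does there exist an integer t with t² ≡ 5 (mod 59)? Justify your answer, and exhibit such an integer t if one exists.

t = 8 works: 8² = 64, and 64 − 5 = 59 = 1·59.

t = 8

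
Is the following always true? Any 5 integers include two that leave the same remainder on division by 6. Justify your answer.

No, the set {11, 12, 13, 14, 15} is a counterexample.

Try 5 consecutive integers, 11, 12, …, 15. Their remainders mod 6 are 5, 0, 1, 2, 3 — pairwise different, as any 5 ≤ 6 consecutive integers have distinct residues.
So no two of them leave the same remainder on division by 6; the claim fails for this set.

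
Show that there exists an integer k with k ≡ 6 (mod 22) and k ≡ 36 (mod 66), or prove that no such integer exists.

Reduce both congruences modulo 22, which divides 22 and 66: they say k ≡ 6 (mod 22) and k ≡ 36 (mod 22).
However 6 ≡ 6 and 36 ≡ 14 (mod 22), and 6 ≠ 14.
Hence the system has no solution.

No such integer exists.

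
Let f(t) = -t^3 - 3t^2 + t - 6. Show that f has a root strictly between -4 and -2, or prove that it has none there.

Such a root exists.

f(-4) = 6 and f(-2) = -12, which have opposite signs.
Since f is a polynomial it is continuous on [-4, -2].
By the Intermediate Value Theorem, f takes the value 0 somewhere in the open interval.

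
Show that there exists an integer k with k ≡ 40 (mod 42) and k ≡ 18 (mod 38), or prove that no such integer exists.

gcd(42, 38) = 2. A simultaneous solution exists iff 40 ≡ 18 (mod 2); here 40 mod 2 = 0 = 18 mod 2, so it does.
Step through k = 40, 40 + 42, 40 + 2·42, …: the values 40, 82, 124, 166, 208 reduce mod 38 to 2, 6, 10, 14, 18. The value 208 hits 18.
Check: 208 mod 42 = 40, 208 mod 38 = 18. ✓

k = 208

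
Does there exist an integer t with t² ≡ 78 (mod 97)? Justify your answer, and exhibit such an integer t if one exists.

No such integer exists.

Apply Euler's criterion with the prime 97: 78 is a quadratic residue iff 78^48 ≡ 1 (mod 97), and a non-residue iff it is ≡ −1.
Squaring successively (mod 97): 78^2 = 6084 ≡ 70; 78^4 ≡ 70² = 4900 ≡ 50; 78^8 ≡ 50² = 2500 ≡ 75; 78^16 ≡ 75² = 5625 ≡ 96; 78^32 ≡ 96² = 9216 ≡ 1.
Since 48 = 32 + 16, 78^48 ≡ 1 · 96; multiplying out mod 97: 1·96 = 96 ≡ 96. Thus 78^48 ≡ 96 ≡ −1 (mod 97).
The value −1 means 78 is a non-residue modulo 97, so t² ≡ 78 (mod 97) is impossible.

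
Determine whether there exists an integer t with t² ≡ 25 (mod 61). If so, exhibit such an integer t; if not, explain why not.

Take t = 56. Then 56² = 3136 = 51·61 + 25, so 56² ≡ 25 (mod 61).

t = 56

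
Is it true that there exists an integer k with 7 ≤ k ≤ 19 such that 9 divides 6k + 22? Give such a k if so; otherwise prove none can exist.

The values of 6k + 22 for k = 7, 8, …, 19 are 64, 70, 76, 82, 88, 94, 100, 106, 112, 118, 124, 130, 136; reduced mod 9 these are 1, 7, 4, 1, 7, 4, 1, 7, 4, 1, 7, 4, 1.
Since 0 is absent from this list, 9 ∤ 6k + 22 for every k with 7 ≤ k ≤ 19.

No such integer k in that range exists.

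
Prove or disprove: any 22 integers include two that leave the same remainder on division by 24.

Take the 22 consecutive integers 13, 14, …, 34: their residues mod 24 are all distinct because 22 ≤ 24.
So no two of them leave the same remainder on division by 24; the claim fails for this set.

No, the set {13, 14, 15, 16, 17, 18, 19, 20, 21, 22, 23, 24, 25, 26, 27, 28, 29, 30, 31, 32, 33, 34} is a counterexample.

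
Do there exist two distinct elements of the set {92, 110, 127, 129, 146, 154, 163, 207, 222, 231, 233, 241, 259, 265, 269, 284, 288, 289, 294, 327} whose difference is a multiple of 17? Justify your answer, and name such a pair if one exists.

Yes: 110 and 127.

110 mod 17 = 8 and 127 mod 17 = 8, so 127 − 110 = 17 = 1·17.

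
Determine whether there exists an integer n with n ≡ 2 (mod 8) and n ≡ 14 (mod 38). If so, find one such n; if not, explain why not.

n = 90

gcd(8, 38) = 2. A simultaneous solution exists iff 2 ≡ 14 (mod 2); here 2 mod 2 = 0 = 14 mod 2, so it does.
Put n = 2 + 8t, so we need 8t ≡ 12 (mod 38), equivalently (divide by 2) 4t ≡ 6 (mod 19).
Since 4·5 = 20 = 1·19 + 1, the inverse of 4 mod 19 is 5.
Therefore t ≡ 5·6 = 30 ≡ 11 (mod 19).
Then n = 2 + 8·11 = 90.
Check: 90 mod 8 = 2, 90 mod 38 = 14. ✓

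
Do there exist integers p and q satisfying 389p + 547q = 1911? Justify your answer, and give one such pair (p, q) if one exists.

p = 116, q = -79

389 and 547 are coprime, so 389p + 547q ranges over all of ℤ.
Dividing repeatedly: 547 = 1·389 + 158, 389 = 2·158 + 73, 158 = 2·73 + 12, 73 = 6·12 + 1, 12 = 12·1 + 0.
Working back up the chain: 1 = 73 − 6·12 = 73 − 6·(158 − 2·73) = −6·158 + 13·73 = −6·158 + 13·(389 − 2·158) = 13·389 − 32·158 = 13·389 − 32·(547 − 1·389) = −32·547 + 45·389. So 389·45 + 547·(-32) = 1.
Times 1911: 389·85995 + 547·(-61152) = 1911, so (85995, -61152) solves it.
Shifting by a multiple of (547, −389) keeps it a solution: p = 85995 − 157·547 = 116, q = -61152 + 157·389 = -79.
Indeed 389·116 + 547·(-79) = 45124 − 43213 = 1911.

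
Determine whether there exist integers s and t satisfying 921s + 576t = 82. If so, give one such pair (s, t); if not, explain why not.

Both 921 and 576 are divisible by gcd(921, 576) = 3, hence so is any combination 921s + 576t.
However 82 leaves remainder 1 on division by 3.
Hence no integers s, t satisfy the equation.

There are no such integers.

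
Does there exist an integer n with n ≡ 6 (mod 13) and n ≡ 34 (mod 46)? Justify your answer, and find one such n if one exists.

n = 448

gcd(13, 46) = 1, so the Chinese Remainder Theorem guarantees exactly one residue class mod 598 satisfying both.
Write n = 6 + 13t and require 6 + 13t ≡ 34 (mod 46), i.e. 13t ≡ 28 (mod 46).
Note 13·39 = 507 ≡ 1 (mod 46) (as 507 − 1 = 11·46), so 13⁻¹ ≡ 39.
Multiplying by 39: t ≡ 39·28 = 1092 ≡ 34 (mod 46).
Taking t = 34 gives n = 6 + 13·34 = 448.
Verify: 448 = 34·13 + 6 and 448 = 9·46 + 34. ✓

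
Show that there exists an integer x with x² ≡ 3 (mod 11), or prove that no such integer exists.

x = 5

x = 5 works: 5² = 25, and 25 − 3 = 22 = 2·11.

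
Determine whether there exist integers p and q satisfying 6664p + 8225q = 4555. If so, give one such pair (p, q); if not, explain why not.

There are no such integers.

Both 6664 and 8225 are divisible by gcd(6664, 8225) = 7, hence so is any combination 6664p + 8225q.
However 4555 leaves remainder 5 on division by 7.
Hence no integers p, q satisfy the equation.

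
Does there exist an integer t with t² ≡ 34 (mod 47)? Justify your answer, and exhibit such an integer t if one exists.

Take t = 38. Then 38² = 1444 = 30·47 + 34, so 38² ≡ 34 (mod 47).

t = 38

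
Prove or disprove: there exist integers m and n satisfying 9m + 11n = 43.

Since gcd(9, 11) = 1, every integer is an integer combination of 9 and 11.
Euclidean algorithm: 11 = 1·9 + 2, 9 = 4·2 + 1, 2 = 2·1 + 0.
Working back up the chain: 1 = 9 − 4·2 = 9 − 4·(11 − 1·9) = −4·11 + 5·9. So 9·5 + 11·(-4) = 1.
Multiplying through by 43: m = 5·43 = 215, n = (-4)·43 = -172 is a solution.
Shifting by a multiple of (11, −9) keeps it a solution: m = 215 − 19·11 = 6, n = -172 + 19·9 = -1.
Indeed 9·6 + 11·(-1) = 54 − 11 = 43.

m = 6, n = -1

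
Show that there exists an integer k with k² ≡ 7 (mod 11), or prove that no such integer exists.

No, no such integer exists.

Computing k² mod 11 for k = 0, 1, …, 5 (enough, by the symmetry k ↦ 11 − k) gives 0, 1, 4, 9, 5, 3.
The set of squares mod 11 is therefore {0, 1, 3, 4, 5, 9}, which does not contain 7.
Therefore k² ≡ 7 (mod 11) has no solution.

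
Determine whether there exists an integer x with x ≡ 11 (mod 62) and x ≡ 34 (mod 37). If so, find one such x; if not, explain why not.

x = 1995

gcd(62, 37) = 1, so the Chinese Remainder Theorem guarantees exactly one residue class mod 2294 satisfying both.
Any solution of the first congruence is x = 11 + 62t; substituting into the second, 62t ≡ 34 − 11 ≡ 23 (mod 37).
62 ≡ 25 (mod 37), so this reads 25t ≡ 23 (mod 37). To invert 25 modulo 37: 37 = 1·25 + 12, 25 = 2·12 + 1, 12 = 12·1 + 0, and unwinding, 1 = 25 − 2·12 = 25 − 2·(37 − 1·25) = −2·37 + 3·25. Thus 25⁻¹ ≡ 3 (mod 37).
Therefore t ≡ 3·23 = 69 ≡ 32 (mod 37).
Taking t = 32 gives x = 11 + 62·32 = 1995.
Check: 1995 mod 62 = 11, 1995 mod 37 = 34. ✓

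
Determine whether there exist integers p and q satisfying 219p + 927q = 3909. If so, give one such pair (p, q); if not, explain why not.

Every value of 219p + 927q is a multiple of gcd(219, 927) = 3; since 3 ∣ 3909, solutions exist.
Dividing through by 3 reduces the equation to 73p + 309q = 1303.
Run the Euclidean algorithm on 309 and 73: 309 = 4·73 + 17, 73 = 4·17 + 5, 17 = 3·5 + 2, 5 = 2·2 + 1, 2 = 2·1 + 0.
Working back up the chain: 1 = 5 − 2·2 = 5 − 2·(17 − 3·5) = −2·17 + 7·5 = −2·17 + 7·(73 − 4·17) = 7·73 − 30·17 = 7·73 − 30·(309 − 4·73) = −30·309 + 127·73. So 73·127 + 309·(-30) = 1.
Scaling by 1303 gives the particular solution (p, q) = (165481, -39090).
Shifting by a multiple of (309, −73) keeps it a solution: p = 165481 − 535·309 = 166, q = -39090 + 535·73 = -35.
Indeed 219·166 + 927·(-35) = 36354 − 32445 = 3909.

p = 166, q = -35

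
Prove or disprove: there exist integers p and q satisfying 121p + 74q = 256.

p = 70, q = -111

121 and 74 are coprime, so 121p + 74q ranges over all of ℤ.
Euclidean algorithm: 121 = 1·74 + 47, 74 = 1·47 + 27, 47 = 1·27 + 20, 27 = 1·20 + 7, 20 = 2·7 + 6, 7 = 1·6 + 1, 6 = 6·1 + 0.
Unwinding: 1 = 7 − 1·6 = 7 − (20 − 2·7) = −20 + 3·7 = −20 + 3·(27 − 1·20) = 3·27 − 4·20 = 3·27 − 4·(47 − 1·27) = −4·47 + 7·27 = −4·47 + 7·(74 − 1·47) = 7·74 − 11·47 = 7·74 − 11·(121 − 1·74) = −11·121 + 18·74, i.e. 121·(-11) + 74·18 = 1.
Times 256: 121·(-2816) + 74·4608 = 256, so (-2816, 4608) solves it.
The general solution is p = -2816 + 74k, q = 4608 − 121k; taking k = 39 gives the smaller pair p = 70, q = -111.
Indeed 121·70 + 74·(-111) = 8470 − 8214 = 256.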